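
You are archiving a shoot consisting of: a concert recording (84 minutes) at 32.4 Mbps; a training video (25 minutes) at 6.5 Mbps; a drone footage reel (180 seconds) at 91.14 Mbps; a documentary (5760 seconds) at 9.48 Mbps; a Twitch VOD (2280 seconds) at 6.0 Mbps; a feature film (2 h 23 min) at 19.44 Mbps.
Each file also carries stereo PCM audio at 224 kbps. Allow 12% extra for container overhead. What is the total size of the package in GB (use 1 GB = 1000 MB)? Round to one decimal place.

Audio: 224 kbps = 0.224 Mbps.
concert recording: 32.624 Mbps × 5040 s × 1.12 = 184156.0 Mb
training video: 6.724 Mbps × 1500 s × 1.12 = 11296.3 Mb
drone footage reel: 91.364 Mbps × 180 s × 1.12 = 18419.0 Mb
documentary: 9.704 Mbps × 5760 s × 1.12 = 62602.4 Mb
Twitch VOD: 6.224 Mbps × 2280 s × 1.12 = 15893.6 Mb
feature film: 19.664 Mbps × 8580 s × 1.12 = 188963.2 Mb
Total: 481330.5 Mb = 60166.3 MB.
= 60.17 GB.

60.2 GB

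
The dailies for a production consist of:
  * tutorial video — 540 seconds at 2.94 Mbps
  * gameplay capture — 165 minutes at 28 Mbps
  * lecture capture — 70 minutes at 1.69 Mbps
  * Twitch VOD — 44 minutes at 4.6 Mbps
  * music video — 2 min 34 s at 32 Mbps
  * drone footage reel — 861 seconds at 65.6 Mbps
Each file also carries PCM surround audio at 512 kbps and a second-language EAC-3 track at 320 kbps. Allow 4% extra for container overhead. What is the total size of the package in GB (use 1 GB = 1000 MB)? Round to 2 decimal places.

48.71 GB

Audio total: 512 + 320 = 832 kbps = 0.832 Mbps.
tutorial video: 3.772 Mbps × 540 s × 1.04 = 2118.4 Mb
gameplay capture: 28.832 Mbps × 9900 s × 1.04 = 296854.3 Mb
lecture capture: 2.522 Mbps × 4200 s × 1.04 = 11016.1 Mb
Twitch VOD: 5.432 Mbps × 2640 s × 1.04 = 14914.1 Mb
music video: 32.832 Mbps × 154 s × 1.04 = 5258.4 Mb
drone footage reel: 66.432 Mbps × 861 s × 1.04 = 59485.9 Mb
Total: 389647.1 Mb = 48705.9 MB.
= 48.71 GB.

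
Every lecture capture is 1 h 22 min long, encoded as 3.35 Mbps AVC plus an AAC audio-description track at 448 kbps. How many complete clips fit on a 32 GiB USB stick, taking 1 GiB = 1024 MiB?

1 h 22 min = 82 min = 4920 s
Audio: 448 kbps = 0.448 Mbps.
Total bitrate: 3.798 Mbps.
Per item: 3.798 Mbps × 4920 s = 18,686 Mb = 2,336 MB.
Capacity: 32 GiB = 274,878 Mb; 14.71 items → 14 complete.

14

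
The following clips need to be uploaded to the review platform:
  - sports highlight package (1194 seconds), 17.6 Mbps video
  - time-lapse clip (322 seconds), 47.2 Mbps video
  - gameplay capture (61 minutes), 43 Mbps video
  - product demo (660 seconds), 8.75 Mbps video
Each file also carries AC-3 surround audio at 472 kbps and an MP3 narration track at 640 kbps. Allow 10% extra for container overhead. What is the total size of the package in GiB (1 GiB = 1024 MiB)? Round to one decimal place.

Audio total: 472 + 640 = 1112 kbps = 1.112 Mbps.
sports highlight package: 18.712 Mbps × 1194 s × 1.10 = 24576.3 Mb
time-lapse clip: 48.312 Mbps × 322 s × 1.10 = 17112.1 Mb
gameplay capture: 44.112 Mbps × 3660 s × 1.10 = 177594.9 Mb
product demo: 9.862 Mbps × 660 s × 1.10 = 7159.8 Mb
Total: 226443.2 Mb = 28305.4 MB.
= 26.36 GiB.

26.4 GiB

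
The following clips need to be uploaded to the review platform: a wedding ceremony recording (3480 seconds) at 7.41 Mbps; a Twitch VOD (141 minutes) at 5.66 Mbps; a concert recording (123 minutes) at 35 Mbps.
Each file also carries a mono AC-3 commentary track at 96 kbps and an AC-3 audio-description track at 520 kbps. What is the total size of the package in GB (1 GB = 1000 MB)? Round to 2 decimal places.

42.98 GB

Audio total: 96 + 520 = 616 kbps = 0.616 Mbps.
wedding ceremony recording: 8.026 Mbps × 3480 s = 27930.5 Mb
Twitch VOD: 6.276 Mbps × 8460 s = 53095.0 Mb
concert recording: 35.616 Mbps × 7380 s = 262846.1 Mb
Total: 343871.5 Mb = 42983.9 MB.
= 42.98 GB.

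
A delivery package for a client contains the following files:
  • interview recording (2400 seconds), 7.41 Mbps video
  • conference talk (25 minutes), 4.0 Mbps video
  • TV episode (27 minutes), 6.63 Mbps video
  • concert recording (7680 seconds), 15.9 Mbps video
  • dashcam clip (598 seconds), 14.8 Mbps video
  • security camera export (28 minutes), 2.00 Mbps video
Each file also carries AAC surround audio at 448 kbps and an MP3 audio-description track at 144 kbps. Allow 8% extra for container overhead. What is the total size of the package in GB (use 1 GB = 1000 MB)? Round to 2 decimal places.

24.03 GB

Audio total: 448 + 144 = 592 kbps = 0.592 Mbps.
interview recording: 8.002 Mbps × 2400 s × 1.08 = 20741.2 Mb
conference talk: 4.592 Mbps × 1500 s × 1.08 = 7439.0 Mb
TV episode: 7.222 Mbps × 1620 s × 1.08 = 12635.6 Mb
concert recording: 16.492 Mbps × 7680 s × 1.08 = 136791.2 Mb
dashcam clip: 15.392 Mbps × 598 s × 1.08 = 9940.8 Mb
security camera export: 2.592 Mbps × 1680 s × 1.08 = 4702.9 Mb
Total: 192250.8 Mb = 24031.3 MB.
= 24.03 GB.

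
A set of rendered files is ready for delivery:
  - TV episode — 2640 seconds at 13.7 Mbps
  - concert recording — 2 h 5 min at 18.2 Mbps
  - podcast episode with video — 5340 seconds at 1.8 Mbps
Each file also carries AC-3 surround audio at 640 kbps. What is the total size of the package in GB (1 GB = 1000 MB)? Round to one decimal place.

Audio: 640 kbps = 0.640 Mbps.
TV episode: 14.340 Mbps × 2640 s = 37857.6 Mb
concert recording: 18.840 Mbps × 7500 s = 141300.0 Mb
podcast episode with video: 2.440 Mbps × 5340 s = 13029.6 Mb
Total: 192187.2 Mb = 24023.4 MB.
= 24.02 GB.

24.0 GB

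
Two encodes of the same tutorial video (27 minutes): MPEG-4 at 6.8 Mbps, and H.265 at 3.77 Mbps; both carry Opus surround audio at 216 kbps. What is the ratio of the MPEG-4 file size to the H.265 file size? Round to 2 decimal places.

1.76

27 min = 1620 s
Audio: 216 kbps = 0.216 Mbps.
MPEG-4: 7.016 Mbps × 1620 s = 11365.9 Mb = 1.421 GB.
H.265: 3.986 Mbps × 1620 s = 6457.3 Mb = 0.807 GB.
Ratio: 1.421 / 0.807 = 1.760.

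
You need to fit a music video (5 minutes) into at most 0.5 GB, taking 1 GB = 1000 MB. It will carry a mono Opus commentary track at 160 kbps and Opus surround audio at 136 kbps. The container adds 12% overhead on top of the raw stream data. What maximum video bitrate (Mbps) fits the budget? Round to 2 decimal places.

Budget: 0.5 GB = 4000.0 Mb.
Stream payload after overhead: 4000.0 / 1.12 = 3571.4 Mb.
5 min = 300 s
Total bitrate budget: 3571.4 Mb / 300 s = 11.905 Mbps.
Audio total: 160 + 136 = 296 kbps = 0.296 Mbps.
Video: 11.905 − 0.296 = 11.609 Mbps.

11.61 Mbps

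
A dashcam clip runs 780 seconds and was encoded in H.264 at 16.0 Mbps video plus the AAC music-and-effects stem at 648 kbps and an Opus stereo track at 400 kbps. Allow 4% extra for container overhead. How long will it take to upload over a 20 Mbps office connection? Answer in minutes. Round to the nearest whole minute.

Audio total: 648 + 400 = 1048 kbps = 1.048 Mbps.
Total bitrate: 17.048 Mbps.
File: 17.048 Mbps × 780 s = 13297.4 Mb.
With 4% container overhead: ×1.04. → 13829.3 Mb.
At 20 Mbps: 13829.3 / 20 = 691.5 s ≈ 11.5 minutes.

12 minutes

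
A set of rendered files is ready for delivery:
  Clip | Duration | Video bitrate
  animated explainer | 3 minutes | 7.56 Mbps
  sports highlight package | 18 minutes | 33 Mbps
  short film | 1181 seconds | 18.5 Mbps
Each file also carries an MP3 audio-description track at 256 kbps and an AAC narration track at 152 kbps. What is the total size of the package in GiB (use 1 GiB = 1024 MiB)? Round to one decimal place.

7.0 GiB

Audio total: 256 + 152 = 408 kbps = 0.408 Mbps.
animated explainer: 7.968 Mbps × 180 s = 1434.2 Mb
sports highlight package: 33.408 Mbps × 1080 s = 36080.6 Mb
short film: 18.908 Mbps × 1181 s = 22330.3 Mb
Total: 59845.2 Mb = 7480.7 MB.
= 6.967 GiB.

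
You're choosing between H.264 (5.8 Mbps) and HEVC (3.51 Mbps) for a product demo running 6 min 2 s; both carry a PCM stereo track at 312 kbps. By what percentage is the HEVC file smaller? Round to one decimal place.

6 min 2 s = 362 s
Audio: 312 kbps = 0.312 Mbps.
H.264: 6.112 Mbps × 362 s = 2212.5 Mb = 276.568 MB.
HEVC: 3.822 Mbps × 362 s = 1383.6 Mb = 172.946 MB.
Reduction: (1 − 172.946/276.568) × 100 = 37.47%.

37.5%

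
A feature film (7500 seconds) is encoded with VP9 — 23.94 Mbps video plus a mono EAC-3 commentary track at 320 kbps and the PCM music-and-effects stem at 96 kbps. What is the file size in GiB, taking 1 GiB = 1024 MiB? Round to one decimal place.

21.3 GiB

Audio total: 320 + 96 = 416 kbps = 0.416 Mbps.
Total bitrate: 23.94 + 0.416 = 24.356 Mbps.
Stream data: 24.356 Mbps × 7500 s = 182670.0 Mb.
182,670 Mb = 22,833,750,000 bytes ÷ 1,073,741,824 = 21.27 GiB.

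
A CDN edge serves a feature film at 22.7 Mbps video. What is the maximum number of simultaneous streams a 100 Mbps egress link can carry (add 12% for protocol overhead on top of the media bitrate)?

On the wire with 12% overhead: 25.424 Mbps.
100 Mbps = 100.0 Mbps; 100.0 / 25.424 = 3.93 → 3 viewers.

3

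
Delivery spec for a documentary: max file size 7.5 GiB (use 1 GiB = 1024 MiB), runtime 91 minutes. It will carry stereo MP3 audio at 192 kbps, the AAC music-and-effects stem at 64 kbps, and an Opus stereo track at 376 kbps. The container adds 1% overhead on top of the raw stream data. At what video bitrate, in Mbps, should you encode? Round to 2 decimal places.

11.05 Mbps

Budget: 7.5 GiB = 64424.5 Mb.
Stream payload after overhead: 64424.5 / 1.01 = 63786.6 Mb.
91 min = 5460 s
Total bitrate budget: 63786.6 Mb / 5460 s = 11.683 Mbps.
Audio total: 192 + 64 + 376 = 632 kbps = 0.632 Mbps.
Video: 11.683 − 0.632 = 11.051 Mbps.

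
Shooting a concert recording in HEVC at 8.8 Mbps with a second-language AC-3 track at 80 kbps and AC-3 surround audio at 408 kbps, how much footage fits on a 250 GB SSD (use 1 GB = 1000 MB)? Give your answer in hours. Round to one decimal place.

Audio total: 80 + 408 = 488 kbps = 0.488 Mbps.
Total bitrate: 8.8 + 0.488 = 9.288 Mbps.
Capacity: 250 GB = 2,000,000 Mb.
Recording time: 2,000,000 / 9.288 = 215,332 s ≈ 59.8 hours.

59.8 hours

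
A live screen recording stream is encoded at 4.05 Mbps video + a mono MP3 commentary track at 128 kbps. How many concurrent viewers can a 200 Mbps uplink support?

Audio: 128 kbps = 0.128 Mbps.
Per-viewer media rate: 4.178 Mbps.
200 Mbps = 200.0 Mbps; 200.0 / 4.178 = 47.87 → 47 viewers.

47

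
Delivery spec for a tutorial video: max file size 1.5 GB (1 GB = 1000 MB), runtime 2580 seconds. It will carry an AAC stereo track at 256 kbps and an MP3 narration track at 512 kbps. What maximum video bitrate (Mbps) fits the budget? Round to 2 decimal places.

Budget: 1.5 GB = 12000.0 Mb.
Total bitrate budget: 12000.0 Mb / 2580 s = 4.651 Mbps.
Audio total: 256 + 512 = 768 kbps = 0.768 Mbps.
Video: 4.651 − 0.768 = 3.883 Mbps.

3.88 Mbps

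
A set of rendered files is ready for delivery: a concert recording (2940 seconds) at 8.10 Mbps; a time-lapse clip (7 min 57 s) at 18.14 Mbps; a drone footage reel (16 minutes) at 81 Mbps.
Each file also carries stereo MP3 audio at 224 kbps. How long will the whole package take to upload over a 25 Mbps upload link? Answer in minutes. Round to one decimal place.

Audio: 224 kbps = 0.224 Mbps.
concert recording: 8.324 Mbps × 2940 s = 24472.6 Mb
time-lapse clip: 18.364 Mbps × 477 s = 8759.6 Mb
drone footage reel: 81.224 Mbps × 960 s = 77975.0 Mb
Total: 111207.2 Mb = 13900.9 MB.
At 25 Mbps: 111207.2 / 25 = 4448 s ≈ 74.1 minutes.

74.1 minutes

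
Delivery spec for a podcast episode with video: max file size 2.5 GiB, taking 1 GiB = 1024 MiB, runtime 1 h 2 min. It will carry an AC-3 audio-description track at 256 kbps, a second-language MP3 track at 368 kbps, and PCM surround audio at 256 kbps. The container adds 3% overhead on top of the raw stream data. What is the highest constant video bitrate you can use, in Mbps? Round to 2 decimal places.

Budget: 2.5 GiB = 21474.8 Mb.
Stream payload after overhead: 21474.8 / 1.03 = 20849.4 Mb.
1 h 2 min = 62 min = 3720 s
Total bitrate budget: 20849.4 Mb / 3720 s = 5.605 Mbps.
Audio total: 256 + 368 + 256 = 880 kbps = 0.880 Mbps.
Video: 5.605 − 0.880 = 4.725 Mbps.

4.72 Mbps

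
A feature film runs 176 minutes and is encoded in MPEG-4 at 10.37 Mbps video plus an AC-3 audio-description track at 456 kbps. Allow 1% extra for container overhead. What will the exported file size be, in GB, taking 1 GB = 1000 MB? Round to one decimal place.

14.4 GB

176 min = 10560 s
Audio: 456 kbps = 0.456 Mbps.
Total bitrate: 10.37 + 0.456 = 10.826 Mbps.
Stream data: 10.826 Mbps × 10560 s = 114322.6 Mb.
With 1% container overhead: ×1.01.
115,466 Mb ÷ 8 = 14,433 MB → 14.43 GB.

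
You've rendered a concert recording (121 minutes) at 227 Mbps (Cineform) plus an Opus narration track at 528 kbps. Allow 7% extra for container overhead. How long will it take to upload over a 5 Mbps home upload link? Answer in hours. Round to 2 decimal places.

121 min = 7260 s
Audio: 528 kbps = 0.528 Mbps.
Total bitrate: 227.528 Mbps.
File: 227.528 Mbps × 7260 s = 1651853.3 Mb.
With 7% container overhead: ×1.07. → 1767483.0 Mb.
At 5 Mbps: 1767483.0 / 5 = 353496.6 s ≈ 98.2 hours.

98.19 hours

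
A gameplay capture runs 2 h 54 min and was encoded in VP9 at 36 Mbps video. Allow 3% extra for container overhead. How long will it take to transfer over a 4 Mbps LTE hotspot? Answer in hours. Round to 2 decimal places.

26.88 hours

2 h 54 min = 174 min = 10440 s
File: 36.000 Mbps × 10440 s = 375840.0 Mb.
With 3% container overhead: ×1.03. → 387115.2 Mb.
At 4 Mbps: 387115.2 / 4 = 96778.8 s ≈ 26.9 hours.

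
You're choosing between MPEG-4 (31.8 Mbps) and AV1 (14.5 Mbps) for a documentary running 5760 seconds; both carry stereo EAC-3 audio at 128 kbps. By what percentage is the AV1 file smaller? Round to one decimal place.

54.2%

Audio: 128 kbps = 0.128 Mbps.
MPEG-4: 31.928 Mbps × 5760 s = 183905.3 Mb = 21.409 GiB.
AV1: 14.628 Mbps × 5760 s = 84257.3 Mb = 9.809 GiB.
Reduction: (1 − 9.809/21.409) × 100 = 54.18%.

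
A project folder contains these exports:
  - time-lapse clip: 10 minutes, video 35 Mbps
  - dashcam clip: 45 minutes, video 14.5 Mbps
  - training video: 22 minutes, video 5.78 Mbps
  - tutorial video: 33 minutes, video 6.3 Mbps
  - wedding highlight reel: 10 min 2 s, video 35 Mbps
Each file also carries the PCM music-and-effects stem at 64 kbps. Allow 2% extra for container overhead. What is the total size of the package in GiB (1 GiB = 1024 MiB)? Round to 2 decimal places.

12.09 GiB

Audio: 64 kbps = 0.064 Mbps.
time-lapse clip: 35.064 Mbps × 600 s × 1.02 = 21459.2 Mb
dashcam clip: 14.564 Mbps × 2700 s × 1.02 = 40109.3 Mb
training video: 5.844 Mbps × 1320 s × 1.02 = 7868.4 Mb
tutorial video: 6.364 Mbps × 1980 s × 1.02 = 12852.7 Mb
wedding highlight reel: 35.064 Mbps × 602 s × 1.02 = 21530.7 Mb
Total: 103820.2 Mb = 12977.5 MB.
= 12.09 GiB.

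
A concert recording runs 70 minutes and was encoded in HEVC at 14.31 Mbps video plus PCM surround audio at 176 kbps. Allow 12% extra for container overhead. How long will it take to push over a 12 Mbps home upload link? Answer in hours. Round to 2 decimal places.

1.58 hours

70 min = 4200 s
Audio: 176 kbps = 0.176 Mbps.
Total bitrate: 14.486 Mbps.
File: 14.486 Mbps × 4200 s = 60841.2 Mb.
With 12% container overhead: ×1.12. → 68142.1 Mb.
At 12 Mbps: 68142.1 / 12 = 5678.5 s ≈ 1.58 hours.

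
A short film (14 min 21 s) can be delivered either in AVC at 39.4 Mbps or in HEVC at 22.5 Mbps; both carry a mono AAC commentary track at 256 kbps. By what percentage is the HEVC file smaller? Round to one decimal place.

42.6%

14 min 21 s = 861 s
Audio: 256 kbps = 0.256 Mbps.
AVC: 39.656 Mbps × 861 s = 34143.8 Mb = 3.975 GiB.
HEVC: 22.756 Mbps × 861 s = 19592.9 Mb = 2.281 GiB.
Reduction: (1 − 2.281/3.975) × 100 = 42.62%.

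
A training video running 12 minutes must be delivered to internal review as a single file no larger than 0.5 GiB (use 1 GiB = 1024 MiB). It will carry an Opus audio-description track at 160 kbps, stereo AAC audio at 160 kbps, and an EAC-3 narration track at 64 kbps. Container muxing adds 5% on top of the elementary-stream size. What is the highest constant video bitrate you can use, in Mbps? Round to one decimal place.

Budget: 0.5 GiB = 4295.0 Mb.
Stream payload after overhead: 4295.0 / 1.05 = 4090.4 Mb.
12 min = 720 s
Total bitrate budget: 4090.4 Mb / 720 s = 5.681 Mbps.
Audio total: 160 + 160 + 64 = 384 kbps = 0.384 Mbps.
Video: 5.681 − 0.384 = 5.297 Mbps.

5.3 Mbps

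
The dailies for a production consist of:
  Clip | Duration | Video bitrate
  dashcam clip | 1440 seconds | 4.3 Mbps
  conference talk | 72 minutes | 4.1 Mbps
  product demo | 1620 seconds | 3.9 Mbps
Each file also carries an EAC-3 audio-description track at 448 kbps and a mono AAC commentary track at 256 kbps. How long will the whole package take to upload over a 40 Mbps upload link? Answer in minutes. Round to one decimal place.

14.8 minutes

Audio total: 448 + 256 = 704 kbps = 0.704 Mbps.
dashcam clip: 5.004 Mbps × 1440 s = 7205.8 Mb
conference talk: 4.804 Mbps × 4320 s = 20753.3 Mb
product demo: 4.604 Mbps × 1620 s = 7458.5 Mb
Total: 35417.5 Mb = 4427.2 MB.
At 40 Mbps: 35417.5 / 40 = 885 s ≈ 14.8 minutes.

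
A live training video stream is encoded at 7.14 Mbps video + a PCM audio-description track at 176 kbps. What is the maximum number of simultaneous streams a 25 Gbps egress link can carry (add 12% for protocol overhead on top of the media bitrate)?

Audio: 176 kbps = 0.176 Mbps.
Per-viewer media rate: 7.316 Mbps.
On the wire with 12% overhead: 8.194 Mbps.
25 Gbps = 25,000 Mbps; 25,000 / 8.194 = 3051.04 → 3051 viewers.

3051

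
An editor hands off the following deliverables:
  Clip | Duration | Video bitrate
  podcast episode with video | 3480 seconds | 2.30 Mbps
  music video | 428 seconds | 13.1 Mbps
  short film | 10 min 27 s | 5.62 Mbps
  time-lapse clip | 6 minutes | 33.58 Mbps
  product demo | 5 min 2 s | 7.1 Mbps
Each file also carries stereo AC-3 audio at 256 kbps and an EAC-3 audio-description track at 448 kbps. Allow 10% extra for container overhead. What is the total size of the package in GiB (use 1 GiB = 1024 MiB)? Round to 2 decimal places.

Audio total: 256 + 448 = 704 kbps = 0.704 Mbps.
podcast episode with video: 3.004 Mbps × 3480 s × 1.10 = 11499.3 Mb
music video: 13.804 Mbps × 428 s × 1.10 = 6498.9 Mb
short film: 6.324 Mbps × 627 s × 1.10 = 4361.7 Mb
time-lapse clip: 34.284 Mbps × 360 s × 1.10 = 13576.5 Mb
product demo: 7.804 Mbps × 302 s × 1.10 = 2592.5 Mb
Total: 38528.9 Mb = 4816.1 MB.
= 4.485 GiB.

4.49 GiB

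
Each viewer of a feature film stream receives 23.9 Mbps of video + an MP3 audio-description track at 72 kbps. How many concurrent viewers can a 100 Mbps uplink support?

4

Audio: 72 kbps = 0.072 Mbps.
Per-viewer media rate: 23.972 Mbps.
100 Mbps = 100.0 Mbps; 100.0 / 23.972 = 4.17 → 4 viewers.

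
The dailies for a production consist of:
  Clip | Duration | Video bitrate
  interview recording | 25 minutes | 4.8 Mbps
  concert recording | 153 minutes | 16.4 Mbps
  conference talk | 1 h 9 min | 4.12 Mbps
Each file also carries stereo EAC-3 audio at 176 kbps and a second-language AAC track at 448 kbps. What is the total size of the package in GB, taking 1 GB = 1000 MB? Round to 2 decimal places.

23.01 GB

Audio total: 176 + 448 = 624 kbps = 0.624 Mbps.
interview recording: 5.424 Mbps × 1500 s = 8136.0 Mb
concert recording: 17.024 Mbps × 9180 s = 156280.3 Mb
conference talk: 4.744 Mbps × 4140 s = 19640.2 Mb
Total: 184056.5 Mb = 23007.1 MB.
= 23.01 GB.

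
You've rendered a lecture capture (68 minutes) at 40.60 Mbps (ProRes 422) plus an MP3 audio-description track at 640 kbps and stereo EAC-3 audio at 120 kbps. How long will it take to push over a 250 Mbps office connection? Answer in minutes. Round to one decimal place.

11.2 minutes

68 min = 4080 s
Audio total: 640 + 120 = 760 kbps = 0.760 Mbps.
Total bitrate: 41.360 Mbps.
File: 41.360 Mbps × 4080 s = 168748.8 Mb.
At 250 Mbps: 168748.8 / 250 = 675.0 s ≈ 11.2 minutes.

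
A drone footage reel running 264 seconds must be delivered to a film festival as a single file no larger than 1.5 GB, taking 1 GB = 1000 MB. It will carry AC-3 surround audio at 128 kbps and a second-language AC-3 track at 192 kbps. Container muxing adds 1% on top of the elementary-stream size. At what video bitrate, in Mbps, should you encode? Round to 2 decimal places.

44.68 Mbps

Budget: 1.5 GB = 12000.0 Mb.
Stream payload after overhead: 12000.0 / 1.01 = 11881.2 Mb.
Total bitrate budget: 11881.2 Mb / 264 s = 45.005 Mbps.
Audio total: 128 + 192 = 320 kbps = 0.320 Mbps.
Video: 45.005 − 0.320 = 44.685 Mbps.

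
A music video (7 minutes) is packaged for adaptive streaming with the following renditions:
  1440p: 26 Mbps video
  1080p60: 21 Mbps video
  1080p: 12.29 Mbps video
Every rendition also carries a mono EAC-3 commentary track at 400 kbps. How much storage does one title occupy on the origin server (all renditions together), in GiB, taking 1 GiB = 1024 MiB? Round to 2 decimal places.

7 min = 420 s
Audio: 400 kbps = 0.400 Mbps.
Sum of rendition bitrates: (26+0.400) + (21+0.400) + (12.29+0.400) = 60.490 Mbps.
× 420 s = 25,406 Mb = 3,176 MB = 2.958 GiB.

2.96 GiB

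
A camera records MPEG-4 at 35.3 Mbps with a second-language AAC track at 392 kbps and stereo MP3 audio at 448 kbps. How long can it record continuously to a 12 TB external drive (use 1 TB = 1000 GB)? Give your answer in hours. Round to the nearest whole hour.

738 hours

Audio total: 392 + 448 = 840 kbps = 0.840 Mbps.
Total bitrate: 35.3 + 0.840 = 36.140 Mbps.
Capacity: 12 TB = 96,000,000 Mb.
Recording time: 96,000,000 / 36.140 = 2,656,336 s ≈ 738 hours.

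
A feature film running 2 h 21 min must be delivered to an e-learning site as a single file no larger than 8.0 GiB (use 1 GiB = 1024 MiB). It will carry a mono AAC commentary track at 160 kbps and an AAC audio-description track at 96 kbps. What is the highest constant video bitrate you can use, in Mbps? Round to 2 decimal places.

7.87 Mbps

Budget: 8.0 GiB = 68719.5 Mb.
2 h 21 min = 141 min = 8460 s
Total bitrate budget: 68719.5 Mb / 8460 s = 8.123 Mbps.
Audio total: 160 + 96 = 256 kbps = 0.256 Mbps.
Video: 8.123 − 0.256 = 7.867 Mbps.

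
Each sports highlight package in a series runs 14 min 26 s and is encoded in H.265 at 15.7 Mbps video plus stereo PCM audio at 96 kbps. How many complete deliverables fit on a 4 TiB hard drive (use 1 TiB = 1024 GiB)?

14 min 26 s = 866 s
Audio: 96 kbps = 0.096 Mbps.
Total bitrate: 15.796 Mbps.
Per item: 15.796 Mbps × 866 s = 13,679 Mb = 1,710 MB.
Capacity: 4 TiB = 35,184,372 Mb; 2572.08 items → 2572 complete.

2572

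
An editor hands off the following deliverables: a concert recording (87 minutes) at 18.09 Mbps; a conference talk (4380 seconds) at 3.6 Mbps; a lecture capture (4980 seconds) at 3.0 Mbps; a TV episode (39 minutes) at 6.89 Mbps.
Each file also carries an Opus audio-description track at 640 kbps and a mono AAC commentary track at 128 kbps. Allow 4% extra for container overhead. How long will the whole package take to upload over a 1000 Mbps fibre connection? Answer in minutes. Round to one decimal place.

2.7 minutes

Audio total: 640 + 128 = 768 kbps = 0.768 Mbps.
concert recording: 18.858 Mbps × 5220 s × 1.04 = 102376.3 Mb
conference talk: 4.368 Mbps × 4380 s × 1.04 = 19897.1 Mb
lecture capture: 3.768 Mbps × 4980 s × 1.04 = 19515.2 Mb
TV episode: 7.658 Mbps × 2340 s × 1.04 = 18636.5 Mb
Total: 160425.2 Mb = 20053.1 MB.
At 1000 Mbps: 160425.2 / 1000 = 160 s ≈ 2.67 minutes.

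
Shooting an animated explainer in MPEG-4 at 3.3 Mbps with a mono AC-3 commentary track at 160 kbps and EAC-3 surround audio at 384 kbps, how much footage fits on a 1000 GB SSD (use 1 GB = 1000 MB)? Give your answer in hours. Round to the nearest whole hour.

Audio total: 160 + 384 = 544 kbps = 0.544 Mbps.
Total bitrate: 3.3 + 0.544 = 3.844 Mbps.
Capacity: 1000 GB = 8,000,000 Mb.
Recording time: 8,000,000 / 3.844 = 2,081,165 s ≈ 578 hours.

578 hours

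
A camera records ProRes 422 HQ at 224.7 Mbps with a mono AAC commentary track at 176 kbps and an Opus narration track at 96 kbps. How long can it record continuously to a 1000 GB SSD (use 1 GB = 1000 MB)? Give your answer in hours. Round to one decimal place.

9.9 hours

Audio total: 176 + 96 = 272 kbps = 0.272 Mbps.
Total bitrate: 224.7 + 0.272 = 224.972 Mbps.
Capacity: 1000 GB = 8,000,000 Mb.
Recording time: 8,000,000 / 224.972 = 35,560 s ≈ 9.88 hours.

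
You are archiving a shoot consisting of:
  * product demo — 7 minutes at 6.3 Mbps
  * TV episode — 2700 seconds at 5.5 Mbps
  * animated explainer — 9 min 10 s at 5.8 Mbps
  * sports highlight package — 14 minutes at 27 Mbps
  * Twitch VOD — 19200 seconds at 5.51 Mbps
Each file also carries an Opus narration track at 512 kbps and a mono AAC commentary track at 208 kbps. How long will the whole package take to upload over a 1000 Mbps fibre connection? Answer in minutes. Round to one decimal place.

Audio total: 512 + 208 = 720 kbps = 0.720 Mbps.
product demo: 7.020 Mbps × 420 s = 2948.4 Mb
TV episode: 6.220 Mbps × 2700 s = 16794.0 Mb
animated explainer: 6.520 Mbps × 550 s = 3586.0 Mb
sports highlight package: 27.720 Mbps × 840 s = 23284.8 Mb
Twitch VOD: 6.230 Mbps × 19200 s = 119616.0 Mb
Total: 166229.2 Mb = 20778.7 MB.
At 1000 Mbps: 166229.2 / 1000 = 166 s ≈ 2.77 minutes.

2.8 minutes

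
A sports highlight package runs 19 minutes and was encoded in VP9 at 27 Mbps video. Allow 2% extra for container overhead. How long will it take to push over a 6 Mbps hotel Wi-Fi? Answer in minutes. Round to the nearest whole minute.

87 minutes

19 min = 1140 s
File: 27.000 Mbps × 1140 s = 30780.0 Mb.
With 2% container overhead: ×1.02. → 31395.6 Mb.
At 6 Mbps: 31395.6 / 6 = 5232.6 s ≈ 87.2 minutes.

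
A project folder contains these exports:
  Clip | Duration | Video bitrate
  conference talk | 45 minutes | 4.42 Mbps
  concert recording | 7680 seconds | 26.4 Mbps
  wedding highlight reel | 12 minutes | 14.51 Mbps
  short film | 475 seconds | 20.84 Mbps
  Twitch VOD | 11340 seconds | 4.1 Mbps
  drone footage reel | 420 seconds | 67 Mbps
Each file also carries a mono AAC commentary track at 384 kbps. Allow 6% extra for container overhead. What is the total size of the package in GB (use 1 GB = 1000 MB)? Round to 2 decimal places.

42.22 GB

Audio: 384 kbps = 0.384 Mbps.
conference talk: 4.804 Mbps × 2700 s × 1.06 = 13749.0 Mb
concert recording: 26.784 Mbps × 7680 s × 1.06 = 218043.2 Mb
wedding highlight reel: 14.894 Mbps × 720 s × 1.06 = 11367.1 Mb
short film: 21.224 Mbps × 475 s × 1.06 = 10686.3 Mb
Twitch VOD: 4.484 Mbps × 11340 s × 1.06 = 53899.5 Mb
drone footage reel: 67.384 Mbps × 420 s × 1.06 = 29999.4 Mb
Total: 337744.5 Mb = 42218.1 MB.
= 42.22 GB.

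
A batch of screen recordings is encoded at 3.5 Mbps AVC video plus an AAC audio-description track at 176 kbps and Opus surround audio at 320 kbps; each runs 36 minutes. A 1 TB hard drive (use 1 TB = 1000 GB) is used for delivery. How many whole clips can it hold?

926

36 min = 2160 s
Audio total: 176 + 320 = 496 kbps = 0.496 Mbps.
Total bitrate: 3.996 Mbps.
Per item: 3.996 Mbps × 2160 s = 8,631 Mb = 1,079 MB.
Capacity: 1 TB = 8,000,000 Mb; 926.85 items → 926 complete.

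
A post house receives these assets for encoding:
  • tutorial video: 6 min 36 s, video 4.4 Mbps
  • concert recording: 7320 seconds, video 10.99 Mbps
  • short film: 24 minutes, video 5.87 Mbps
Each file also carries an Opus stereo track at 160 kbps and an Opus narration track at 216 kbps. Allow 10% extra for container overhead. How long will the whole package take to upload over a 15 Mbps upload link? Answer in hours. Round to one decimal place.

1.9 hours

Audio total: 160 + 216 = 376 kbps = 0.376 Mbps.
tutorial video: 4.776 Mbps × 396 s × 1.10 = 2080.4 Mb
concert recording: 11.366 Mbps × 7320 s × 1.10 = 91519.0 Mb
short film: 6.246 Mbps × 1440 s × 1.10 = 9893.7 Mb
Total: 103493.1 Mb = 12936.6 MB.
At 15 Mbps: 103493.1 / 15 = 6900 s ≈ 1.92 hours.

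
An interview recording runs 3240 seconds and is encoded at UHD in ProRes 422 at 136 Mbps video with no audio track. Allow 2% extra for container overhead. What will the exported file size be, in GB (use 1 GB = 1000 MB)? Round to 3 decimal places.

Total bitrate: 136 Mbps.
Stream data: 136.000 Mbps × 3240 s = 440640.0 Mb.
With 2% container overhead: ×1.02.
449,453 Mb ÷ 8 = 56,182 MB → 56.18 GB.

56.182 GB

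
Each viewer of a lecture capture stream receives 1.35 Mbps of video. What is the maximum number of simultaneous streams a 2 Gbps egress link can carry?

1481

2 Gbps = 2,000 Mbps; 2,000 / 1.350 = 1481.48 → 1481 viewers.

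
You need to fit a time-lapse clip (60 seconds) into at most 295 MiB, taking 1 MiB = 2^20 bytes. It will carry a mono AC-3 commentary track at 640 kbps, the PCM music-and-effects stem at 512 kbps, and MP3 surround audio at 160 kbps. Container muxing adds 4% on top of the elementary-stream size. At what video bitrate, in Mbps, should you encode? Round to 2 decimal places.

38.35 Mbps

Budget: 295 MiB = 2474.6 Mb.
Stream payload after overhead: 2474.6 / 1.04 = 2379.5 Mb.
Total bitrate budget: 2379.5 Mb / 60 s = 39.658 Mbps.
Audio total: 640 + 512 + 160 = 1312 kbps = 1.312 Mbps.
Video: 39.658 − 1.312 = 38.346 Mbps.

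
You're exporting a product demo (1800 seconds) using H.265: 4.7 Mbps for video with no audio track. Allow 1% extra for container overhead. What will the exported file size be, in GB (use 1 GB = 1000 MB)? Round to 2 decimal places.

1.07 GB

Total bitrate: 4.7 Mbps.
Stream data: 4.700 Mbps × 1800 s = 8460.0 Mb.
With 1% container overhead: ×1.01.
8,545 Mb ÷ 8 = 1,068 MB → 1.068 GB.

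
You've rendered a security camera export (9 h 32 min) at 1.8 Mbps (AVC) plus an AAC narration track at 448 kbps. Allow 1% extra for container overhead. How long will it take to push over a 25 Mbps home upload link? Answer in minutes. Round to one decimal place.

9 h 32 min = 572 min = 34320 s
Audio: 448 kbps = 0.448 Mbps.
Total bitrate: 2.248 Mbps.
File: 2.248 Mbps × 34320 s = 77151.4 Mb.
With 1% container overhead: ×1.01. → 77922.9 Mb.
At 25 Mbps: 77922.9 / 25 = 3116.9 s ≈ 51.9 minutes.

51.9 minutes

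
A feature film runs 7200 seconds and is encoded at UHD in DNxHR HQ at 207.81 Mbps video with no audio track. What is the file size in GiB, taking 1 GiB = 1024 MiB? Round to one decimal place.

174.2 GiB

Total bitrate: 207.81 Mbps.
Stream data: 207.810 Mbps × 7200 s = 1496232.0 Mb.
1,496,232 Mb = 187,029,000,000 bytes ÷ 1,073,741,824 = 174.2 GiB.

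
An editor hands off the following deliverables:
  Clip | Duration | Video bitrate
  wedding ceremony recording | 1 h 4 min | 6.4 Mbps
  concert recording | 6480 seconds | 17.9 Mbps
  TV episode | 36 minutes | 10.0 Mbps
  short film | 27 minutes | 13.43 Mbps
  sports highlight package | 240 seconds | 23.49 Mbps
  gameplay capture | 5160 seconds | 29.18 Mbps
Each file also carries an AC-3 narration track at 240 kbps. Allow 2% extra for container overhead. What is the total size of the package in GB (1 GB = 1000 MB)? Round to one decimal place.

44.0 GB

Audio: 240 kbps = 0.240 Mbps.
wedding ceremony recording: 6.640 Mbps × 3840 s × 1.02 = 26007.6 Mb
concert recording: 18.140 Mbps × 6480 s × 1.02 = 119898.1 Mb
TV episode: 10.240 Mbps × 2160 s × 1.02 = 22560.8 Mb
short film: 13.670 Mbps × 1620 s × 1.02 = 22588.3 Mb
sports highlight package: 23.730 Mbps × 240 s × 1.02 = 5809.1 Mb
gameplay capture: 29.420 Mbps × 5160 s × 1.02 = 154843.3 Mb
Total: 351707.2 Mb = 43963.4 MB.
= 43.96 GB.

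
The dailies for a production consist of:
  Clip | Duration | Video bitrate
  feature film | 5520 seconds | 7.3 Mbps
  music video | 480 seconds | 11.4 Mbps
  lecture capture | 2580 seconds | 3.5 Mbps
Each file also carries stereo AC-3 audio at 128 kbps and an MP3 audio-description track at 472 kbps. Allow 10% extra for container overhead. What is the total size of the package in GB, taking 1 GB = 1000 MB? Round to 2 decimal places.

8.24 GB

Audio total: 128 + 472 = 600 kbps = 0.600 Mbps.
feature film: 7.900 Mbps × 5520 s × 1.10 = 47968.8 Mb
music video: 12.000 Mbps × 480 s × 1.10 = 6336.0 Mb
lecture capture: 4.100 Mbps × 2580 s × 1.10 = 11635.8 Mb
Total: 65940.6 Mb = 8242.6 MB.
= 8.243 GB.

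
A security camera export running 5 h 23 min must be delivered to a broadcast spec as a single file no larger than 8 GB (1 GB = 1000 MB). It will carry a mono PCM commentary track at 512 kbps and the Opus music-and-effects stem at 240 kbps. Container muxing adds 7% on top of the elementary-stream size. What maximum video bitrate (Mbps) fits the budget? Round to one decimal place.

2.3 Mbps

Budget: 8 GB = 64000.0 Mb.
Stream payload after overhead: 64000.0 / 1.07 = 59813.1 Mb.
5 h 23 min = 323 min = 19380 s
Total bitrate budget: 59813.1 Mb / 19380 s = 3.086 Mbps.
Audio total: 512 + 240 = 752 kbps = 0.752 Mbps.
Video: 3.086 − 0.752 = 2.334 Mbps.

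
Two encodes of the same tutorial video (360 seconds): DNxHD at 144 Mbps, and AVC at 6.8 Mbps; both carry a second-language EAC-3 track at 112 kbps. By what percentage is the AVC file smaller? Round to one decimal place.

Audio: 112 kbps = 0.112 Mbps.
DNxHD: 144.112 Mbps × 360 s = 51880.3 Mb = 6.040 GiB.
AVC: 6.912 Mbps × 360 s = 2488.3 Mb = 0.290 GiB.
Reduction: (1 − 0.290/6.040) × 100 = 95.20%.

95.2%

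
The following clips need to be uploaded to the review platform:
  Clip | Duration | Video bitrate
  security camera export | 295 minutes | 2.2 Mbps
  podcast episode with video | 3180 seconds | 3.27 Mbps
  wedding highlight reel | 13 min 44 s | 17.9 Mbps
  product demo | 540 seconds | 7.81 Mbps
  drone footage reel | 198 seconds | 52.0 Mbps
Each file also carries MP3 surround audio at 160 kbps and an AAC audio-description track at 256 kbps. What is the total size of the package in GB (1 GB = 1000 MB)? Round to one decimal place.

Audio total: 160 + 256 = 416 kbps = 0.416 Mbps.
security camera export: 2.616 Mbps × 17700 s = 46303.2 Mb
podcast episode with video: 3.686 Mbps × 3180 s = 11721.5 Mb
wedding highlight reel: 18.316 Mbps × 824 s = 15092.4 Mb
product demo: 8.226 Mbps × 540 s = 4442.0 Mb
drone footage reel: 52.416 Mbps × 198 s = 10378.4 Mb
Total: 87937.5 Mb = 10992.2 MB.
= 10.99 GB.

11.0 GB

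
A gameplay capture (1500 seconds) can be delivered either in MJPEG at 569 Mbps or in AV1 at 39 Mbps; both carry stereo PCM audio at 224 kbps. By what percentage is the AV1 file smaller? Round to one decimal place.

93.1%

Audio: 224 kbps = 0.224 Mbps.
MJPEG: 569.224 Mbps × 1500 s = 853836.0 Mb = 106.730 GB.
AV1: 39.224 Mbps × 1500 s = 58836.0 Mb = 7.354 GB.
Reduction: (1 − 7.354/106.730) × 100 = 93.11%.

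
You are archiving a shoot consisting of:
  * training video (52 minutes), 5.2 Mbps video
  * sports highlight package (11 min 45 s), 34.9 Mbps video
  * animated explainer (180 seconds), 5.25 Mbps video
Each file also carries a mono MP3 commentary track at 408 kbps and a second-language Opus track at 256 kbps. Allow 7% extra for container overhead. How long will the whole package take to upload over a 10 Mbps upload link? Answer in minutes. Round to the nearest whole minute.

Audio total: 408 + 256 = 664 kbps = 0.664 Mbps.
training video: 5.864 Mbps × 3120 s × 1.07 = 19576.4 Mb
sports highlight package: 35.564 Mbps × 705 s × 1.07 = 26827.7 Mb
animated explainer: 5.914 Mbps × 180 s × 1.07 = 1139.0 Mb
Total: 47543.1 Mb = 5942.9 MB.
At 10 Mbps: 47543.1 / 10 = 4754 s ≈ 79.2 minutes.

79 minutes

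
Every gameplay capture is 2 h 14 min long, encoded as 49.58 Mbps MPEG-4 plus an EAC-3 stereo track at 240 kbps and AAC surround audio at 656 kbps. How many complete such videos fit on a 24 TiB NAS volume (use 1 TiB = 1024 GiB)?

2 h 14 min = 134 min = 8040 s
Audio total: 240 + 656 = 896 kbps = 0.896 Mbps.
Total bitrate: 50.476 Mbps.
Per item: 50.476 Mbps × 8040 s = 405,827 Mb = 50,728 MB.
Capacity: 24 TiB = 211,106,233 Mb; 520.19 items → 520 complete.

520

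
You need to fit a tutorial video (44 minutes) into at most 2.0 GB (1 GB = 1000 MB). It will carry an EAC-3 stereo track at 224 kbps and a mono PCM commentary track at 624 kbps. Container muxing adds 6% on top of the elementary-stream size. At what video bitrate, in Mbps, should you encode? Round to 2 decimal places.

4.87 Mbps

Budget: 2.0 GB = 16000.0 Mb.
Stream payload after overhead: 16000.0 / 1.06 = 15094.3 Mb.
44 min = 2640 s
Total bitrate budget: 15094.3 Mb / 2640 s = 5.718 Mbps.
Audio total: 224 + 624 = 848 kbps = 0.848 Mbps.
Video: 5.718 − 0.848 = 4.870 Mbps.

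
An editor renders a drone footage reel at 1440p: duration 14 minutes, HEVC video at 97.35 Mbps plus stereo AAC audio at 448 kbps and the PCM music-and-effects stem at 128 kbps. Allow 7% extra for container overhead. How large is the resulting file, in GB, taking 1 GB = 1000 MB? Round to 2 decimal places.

14 min = 840 s
Audio total: 448 + 128 = 576 kbps = 0.576 Mbps.
Total bitrate: 97.35 + 0.576 = 97.926 Mbps.
Stream data: 97.926 Mbps × 840 s = 82257.8 Mb.
With 7% container overhead: ×1.07.
88,016 Mb ÷ 8 = 11,002 MB → 11.00 GB.

11.00 GB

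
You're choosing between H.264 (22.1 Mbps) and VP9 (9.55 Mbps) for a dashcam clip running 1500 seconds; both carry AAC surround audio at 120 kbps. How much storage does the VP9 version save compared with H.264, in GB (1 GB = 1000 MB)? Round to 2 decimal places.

2.35 GB

Audio: 120 kbps = 0.120 Mbps.
H.264: 22.220 Mbps × 1500 s = 33330.0 Mb = 4.166 GB.
VP9: 9.670 Mbps × 1500 s = 14505.0 Mb = 1.813 GB.
Saving: 4.166 − 1.813 = 2.353 GB.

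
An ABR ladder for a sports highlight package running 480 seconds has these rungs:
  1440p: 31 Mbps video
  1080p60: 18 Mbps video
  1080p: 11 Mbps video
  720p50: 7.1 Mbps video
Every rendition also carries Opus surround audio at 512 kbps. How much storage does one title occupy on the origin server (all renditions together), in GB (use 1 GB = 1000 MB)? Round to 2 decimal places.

4.15 GB

Audio: 512 kbps = 0.512 Mbps.
Sum of rendition bitrates: (31+0.512) + (18+0.512) + (11+0.512) + (7.1+0.512) = 69.148 Mbps.
× 480 s = 33,191 Mb = 4,149 MB = 4.149 GB.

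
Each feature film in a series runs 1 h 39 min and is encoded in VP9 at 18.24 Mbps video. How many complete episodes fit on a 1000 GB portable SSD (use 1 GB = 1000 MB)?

1 h 39 min = 99 min = 5940 s
Per item: 18.240 Mbps × 5940 s = 108,346 Mb = 13,543 MB.
Capacity: 1000 GB = 8,000,000 Mb; 73.84 items → 73 complete.

73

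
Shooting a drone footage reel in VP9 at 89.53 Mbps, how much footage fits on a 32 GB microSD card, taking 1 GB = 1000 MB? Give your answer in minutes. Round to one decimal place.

47.7 minutes

Capacity: 32 GB = 256,000 Mb.
Recording time: 256,000 / 89.530 = 2,859 s ≈ 47.7 minutes.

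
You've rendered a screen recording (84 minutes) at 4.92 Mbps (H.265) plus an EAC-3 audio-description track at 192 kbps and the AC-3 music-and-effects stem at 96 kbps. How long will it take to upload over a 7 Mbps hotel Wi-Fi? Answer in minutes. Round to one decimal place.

62.5 minutes

84 min = 5040 s
Audio total: 192 + 96 = 288 kbps = 0.288 Mbps.
Total bitrate: 5.208 Mbps.
File: 5.208 Mbps × 5040 s = 26248.3 Mb.
At 7 Mbps: 26248.3 / 7 = 3749.8 s ≈ 62.5 minutes.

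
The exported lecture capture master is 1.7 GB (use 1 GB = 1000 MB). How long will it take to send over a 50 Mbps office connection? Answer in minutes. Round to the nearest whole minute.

5 minutes

File: 1.7 GB = 13600.0 Mb.
At 50 Mbps: 13600.0 / 50 = 272.0 s ≈ 4.53 minutes.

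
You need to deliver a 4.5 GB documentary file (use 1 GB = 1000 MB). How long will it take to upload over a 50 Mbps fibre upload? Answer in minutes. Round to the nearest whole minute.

12 minutes

File: 4.5 GB = 36000.0 Mb.
At 50 Mbps: 36000.0 / 50 = 720.0 s ≈ 12 minutes.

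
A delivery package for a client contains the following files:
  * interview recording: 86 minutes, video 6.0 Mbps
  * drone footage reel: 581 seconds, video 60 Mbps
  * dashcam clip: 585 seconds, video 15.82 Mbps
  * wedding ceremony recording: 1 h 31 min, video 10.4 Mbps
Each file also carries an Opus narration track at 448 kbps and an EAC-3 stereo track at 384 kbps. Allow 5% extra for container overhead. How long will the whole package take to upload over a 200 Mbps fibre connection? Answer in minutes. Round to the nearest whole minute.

12 minutes

Audio total: 448 + 384 = 832 kbps = 0.832 Mbps.
interview recording: 6.832 Mbps × 5160 s × 1.05 = 37015.8 Mb
drone footage reel: 60.832 Mbps × 581 s × 1.05 = 37110.6 Mb
dashcam clip: 16.652 Mbps × 585 s × 1.05 = 10228.5 Mb
wedding ceremony recording: 11.232 Mbps × 5460 s × 1.05 = 64393.1 Mb
Total: 148747.9 Mb = 18593.5 MB.
At 200 Mbps: 148747.9 / 200 = 744 s ≈ 12.4 minutes.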